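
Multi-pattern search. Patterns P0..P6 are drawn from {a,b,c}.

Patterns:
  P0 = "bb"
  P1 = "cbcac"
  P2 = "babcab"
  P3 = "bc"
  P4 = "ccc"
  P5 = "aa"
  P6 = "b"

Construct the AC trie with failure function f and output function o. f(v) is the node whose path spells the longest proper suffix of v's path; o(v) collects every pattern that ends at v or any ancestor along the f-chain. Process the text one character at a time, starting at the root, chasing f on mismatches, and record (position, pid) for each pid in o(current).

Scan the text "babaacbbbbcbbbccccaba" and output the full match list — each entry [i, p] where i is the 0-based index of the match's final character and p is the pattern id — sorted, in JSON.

Build automaton:
Trie (insert patterns):
  0='ε' goto a→16 b→1 c→3
  1='b' goto a→8 b→2 c→13  [P6 ends]
  2='bb' goto ·  [P0 ends]
  3='c' goto b→4 c→14
  4='cb' goto c→5
  5='cbc' goto a→6
  6='cbca' goto c→7
  7='cbcac' goto ·  [P1 ends]
  8='ba' goto b→9
  9='bab' goto c→10
  10='babc' goto a→11
  11='babca' goto b→12
  12='babcab' goto ·  [P2 ends]
  13='bc' goto ·  [P3 ends]
  14='cc' goto c→15
  15='ccc' goto ·  [P4 ends]
  16='a' goto a→17
  17='aa' goto ·  [P5 ends]

BFS fail/out derivation:
  n1('b'): parent n0 fail=0; on 'b' 0 → fail=0;  out {6}∪∅={6}
  n3('c'): parent n0 fail=0; on 'c' 0 → fail=0;  out ∅∪∅=∅
  n16('a'): parent n0 fail=0; on 'a' 0 → fail=0;  out ∅∪∅=∅
  n2('bb'): parent n1 fail=0; on 'b' 0 → fail=1;  out {0}∪{6}={0,6}
  n4('cb'): parent n3 fail=0; on 'b' 0 → fail=1;  out ∅∪{6}={6}
  n8('ba'): parent n1 fail=0; on 'a' 0 → fail=16;  out ∅∪∅=∅
  n13('bc'): parent n1 fail=0; on 'c' 0 → fail=3;  out {3}∪∅={3}
  n14('cc'): parent n3 fail=0; on 'c' 0 → fail=3;  out ∅∪∅=∅
  n17('aa'): parent n16 fail=0; on 'a' 0 → fail=16;  out {5}∪∅={5}
  n5('cbc'): parent n4 fail=1; on 'c' 1 → fail=13;  out ∅∪{3}={3}
  n9('bab'): parent n8 fail=16; on 'b' 16→0 → fail=1;  out ∅∪{6}={6}
  n15('ccc'): parent n14 fail=3; on 'c' 3 → fail=14;  out {4}∪∅={4}
  n6('cbca'): parent n5 fail=13; on 'a' 13→3→0 → fail=16;  out ∅∪∅=∅
  n10('babc'): parent n9 fail=1; on 'c' 1 → fail=13;  out ∅∪{3}={3}
  n7('cbcac'): parent n6 fail=16; on 'c' 16→0 → fail=3;  out {1}∪∅={1}
  n11('babca'): parent n10 fail=13; on 'a' 13→3→0 → fail=16;  out ∅∪∅=∅
  n12('babcab'): parent n11 fail=16; on 'b' 16→0 → fail=1;  out {2}∪{6}={2,6}

Run:
[0] read 'b'  n0⇒n1  ** P6@[0:0]
[1] read 'a'  n1⇒n8
[2] read 'b'  n8⇒n9  ** P6@[2:2]
[3] read 'a'  n9⇒n8 ·f
[4] read 'a'  n8⇒n17 ·f  ** P5@[3:4]
[5] read 'c'  n17⇒n3 ·f
[6] read 'b'  n3⇒n4  ** P6@[6:6]
[7] read 'b'  n4⇒n2 ·f  ** P0@[6:7],P6@[7:7]
[8] read 'b'  n2⇒n2 ·f  ** P0@[7:8],P6@[8:8]
[9] read 'b'  n2⇒n2 ·f  ** P0@[8:9],P6@[9:9]
[10] read 'c'  n2⇒n13 ·f  ** P3@[9:10]
[11] read 'b'  n13⇒n4 ·f  ** P6@[11:11]
[12] read 'b'  n4⇒n2 ·f  ** P0@[11:12],P6@[12:12]
[13] read 'b'  n2⇒n2 ·f  ** P0@[12:13],P6@[13:13]
[14] read 'c'  n2⇒n13 ·f  ** P3@[13:14]
[15] read 'c'  n13⇒n14 ·f
[16] read 'c'  n14⇒n15  ** P4@[14:16]
[17] read 'c'  n15⇒n15 ·f  ** P4@[15:17]
[18] read 'a'  n15⇒n16 ·f
[19] read 'b'  n16⇒n1 ·f  ** P6@[19:19]
[20] read 'a'  n1⇒n8

All matches (sorted): [[0,6],[2,6],[4,5],[6,6],[7,0],[7,6],[8,0],[8,6],[9,0],[9,6],[10,3],[11,6],[12,0],[12,6],[13,0],[13,6],[14,3],[16,4],[17,4],[19,6]]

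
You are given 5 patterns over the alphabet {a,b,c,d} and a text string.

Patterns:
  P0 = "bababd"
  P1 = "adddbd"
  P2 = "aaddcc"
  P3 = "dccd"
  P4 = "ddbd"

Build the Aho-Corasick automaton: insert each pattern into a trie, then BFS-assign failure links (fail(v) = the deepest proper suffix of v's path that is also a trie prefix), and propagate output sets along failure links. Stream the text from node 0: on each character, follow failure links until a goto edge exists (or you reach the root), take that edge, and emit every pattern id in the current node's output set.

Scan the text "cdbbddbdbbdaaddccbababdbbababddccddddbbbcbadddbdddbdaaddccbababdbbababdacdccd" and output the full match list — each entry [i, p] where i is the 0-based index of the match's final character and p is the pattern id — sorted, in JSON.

Construct AC machine:
Trie (insert patterns):
  0='ε' goto a→7 b→1 d→18
  1='b' goto a→2
  2='ba' goto b→3
  3='bab' goto a→4
  4='baba' goto b→5
  5='babab' goto d→6
  6='bababd' goto ·  ←P0
  7='a' goto a→13 d→8
  8='ad' goto d→9
  9='add' goto d→10
  10='addd' goto b→11
  11='adddb' goto d→12
  12='adddbd' goto ·  ←P1
  13='aa' goto d→14
  14='aad' goto d→15
  15='aadd' goto c→16
  16='aaddc' goto c→17
  17='aaddcc' goto ·  ←P2
  18='d' goto c→19 d→22
  19='dc' goto c→20
  20='dcc' goto d→21
  21='dccd' goto ·  ←P3
  22='dd' goto b→23
  23='ddb' goto d→24
  24='ddbd' goto ·  ←P4

Failure links (BFS by depth):
  n1('b'): parent n0 fail=0; on 'b' 0 → fail=0;  out ∅∪∅=∅
  n7('a'): parent n0 fail=0; on 'a' 0 → fail=0;  out ∅∪∅=∅
  n18('d'): parent n0 fail=0; on 'd' 0 → fail=0;  out ∅∪∅=∅
  n2('ba'): parent n1 fail=0; on 'a' 0 → fail=7;  out ∅∪∅=∅
  n8('ad'): parent n7 fail=0; on 'd' 0 → fail=18;  out ∅∪∅=∅
  n13('aa'): parent n7 fail=0; on 'a' 0 → fail=7;  out ∅∪∅=∅
  n19('dc'): parent n18 fail=0; on 'c' 0 → fail=0;  out ∅∪∅=∅
  n22('dd'): parent n18 fail=0; on 'd' 0 → fail=18;  out ∅∪∅=∅
  n3('bab'): parent n2 fail=7; on 'b' 7→0 → fail=1;  out ∅∪∅=∅
  n9('add'): parent n8 fail=18; on 'd' 18 → fail=22;  out ∅∪∅=∅
  n14('aad'): parent n13 fail=7; on 'd' 7 → fail=8;  out ∅∪∅=∅
  n20('dcc'): parent n19 fail=0; on 'c' 0 → fail=0;  out ∅∪∅=∅
  n23('ddb'): parent n22 fail=18; on 'b' 18→0 → fail=1;  out ∅∪∅=∅
  n4('baba'): parent n3 fail=1; on 'a' 1 → fail=2;  out ∅∪∅=∅
  n10('addd'): parent n9 fail=22; on 'd' 22→18 → fail=22;  out ∅∪∅=∅
  n15('aadd'): parent n14 fail=8; on 'd' 8 → fail=9;  out ∅∪∅=∅
  n21('dccd'): parent n20 fail=0; on 'd' 0 → fail=18;  out {3}∪∅={3}
  n24('ddbd'): parent n23 fail=1; on 'd' 1→0 → fail=18;  out {4}∪∅={4}
  n5('babab'): parent n4 fail=2; on 'b' 2 → fail=3;  out ∅∪∅=∅
  n11('adddb'): parent n10 fail=22; on 'b' 22 → fail=23;  out ∅∪∅=∅
  n16('aaddc'): parent n15 fail=9; on 'c' 9→22→18 → fail=19;  out ∅∪∅=∅
  n6('bababd'): parent n5 fail=3; on 'd' 3→1→0 → fail=18;  out {0}∪∅={0}
  n12('adddbd'): parent n11 fail=23; on 'd' 23 → fail=24;  out {1}∪{4}={1,4}
  n17('aaddcc'): parent n16 fail=19; on 'c' 19 → fail=20;  out {2}∪∅={2}

Text stream:
i=0 'c': node 0→0
i=1 'd': node 0→18
i=2 'b': node 18→1 ·f
i=3 'b': node 1→1 ·f
i=4 'd': node 1→18 ·f
i=5 'd': node 18→22
i=6 'b': node 22→23
i=7 'd': node 23→24  emit P4@[4:7]
i=8 'b': node 24→1 ·f
i=9 'b': node 1→1 ·f
i=10 'd': node 1→18 ·f
i=11 'a': node 18→7 ·f
i=12 'a': node 7→13
i=13 'd': node 13→14
i=14 'd': node 14→15
i=15 'c': node 15→16
i=16 'c': node 16→17  emit P2@[11:16]
i=17 'b': node 17→1 ·f
i=18 'a': node 1→2
i=19 'b': node 2→3
i=20 'a': node 3→4
i=21 'b': node 4→5
i=22 'd': node 5→6  emit P0@[17:22]
i=23 'b': node 6→1 ·f
i=24 'b': node 1→1 ·f
i=25 'a': node 1→2
i=26 'b': node 2→3
i=27 'a': node 3→4
i=28 'b': node 4→5
i=29 'd': node 5→6  emit P0@[24:29]
i=30 'd': node 6→22 ·f
i=31 'c': node 22→19 ·f
i=32 'c': node 19→20
i=33 'd': node 20→21  emit P3@[30:33]
i=34 'd': node 21→22 ·f
i=35 'd': node 22→22 ·f
i=36 'd': node 22→22 ·f
i=37 'b': node 22→23
i=38 'b': node 23→1 ·f
i=39 'b': node 1→1 ·f
i=40 'c': node 1→0 ·f
i=41 'b': node 0→1
i=42 'a': node 1→2
i=43 'd': node 2→8 ·f
i=44 'd': node 8→9
i=45 'd': node 9→10
i=46 'b': node 10→11
i=47 'd': node 11→12  emit P1@[42:47],P4@[44:47]
i=48 'd': node 12→22 ·f
i=49 'd': node 22→22 ·f
i=50 'b': node 22→23
i=51 'd': node 23→24  emit P4@[48:51]
i=52 'a': node 24→7 ·f
i=53 'a': node 7→13
i=54 'd': node 13→14
i=55 'd': node 14→15
i=56 'c': node 15→16
i=57 'c': node 16→17  emit P2@[52:57]
i=58 'b': node 17→1 ·f
i=59 'a': node 1→2
i=60 'b': node 2→3
i=61 'a': node 3→4
i=62 'b': node 4→5
i=63 'd': node 5→6  emit P0@[58:63]
i=64 'b': node 6→1 ·f
i=65 'b': node 1→1 ·f
i=66 'a': node 1→2
i=67 'b': node 2→3
i=68 'a': node 3→4
i=69 'b': node 4→5
i=70 'd': node 5→6  emit P0@[65:70]
i=71 'a': node 6→7 ·f
i=72 'c': node 7→0 ·f
i=73 'd': node 0→18
i=74 'c': node 18→19
i=75 'c': node 19→20
i=76 'd': node 20→21  emit P3@[73:76]

Result: [[7,4],[16,2],[22,0],[29,0],[33,3],[47,1],[47,4],[51,4],[57,2],[63,0],[70,0],[76,3]]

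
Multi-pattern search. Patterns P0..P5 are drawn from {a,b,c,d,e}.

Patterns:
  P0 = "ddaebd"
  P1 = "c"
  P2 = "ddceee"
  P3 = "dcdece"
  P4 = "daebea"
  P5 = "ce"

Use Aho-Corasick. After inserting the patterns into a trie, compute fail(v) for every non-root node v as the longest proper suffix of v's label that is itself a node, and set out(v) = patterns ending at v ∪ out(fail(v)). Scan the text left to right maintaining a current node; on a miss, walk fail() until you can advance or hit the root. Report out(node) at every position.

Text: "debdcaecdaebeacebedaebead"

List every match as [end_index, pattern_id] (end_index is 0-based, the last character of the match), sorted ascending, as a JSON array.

Build:
Trie (insert patterns):
  0='ε' goto c→7 d→1
  1='d' goto a→17 c→12 d→2
  2='dd' goto a→3 c→8
  3='dda' goto e→4
  4='ddae' goto b→5
  5='ddaeb' goto d→6
  6='ddaebd' goto ·  ←P0
  7='c' goto e→22  ←P1
  8='ddc' goto e→9
  9='ddce' goto e→10
  10='ddcee' goto e→11
  11='ddceee' goto ·  ←P2
  12='dc' goto d→13
  13='dcd' goto e→14
  14='dcde' goto c→15
  15='dcdec' goto e→16
  16='dcdece' goto ·  ←P3
  17='da' goto e→18
  18='dae' goto b→19
  19='daeb' goto e→20
  20='daebe' goto a→21
  21='daebea' goto ·  ←P4
  22='ce' goto ·  ←P5

BFS fail/out derivation:
  n1('d'): parent n0 fail=0; on 'd' 0 → fail=0;  out ∅∪∅=∅
  n7('c'): parent n0 fail=0; on 'c' 0 → fail=0;  out {1}∪∅={1}
  n2('dd'): parent n1 fail=0; on 'd' 0 → fail=1;  out ∅∪∅=∅
  n12('dc'): parent n1 fail=0; on 'c' 0 → fail=7;  out ∅∪{1}={1}
  n17('da'): parent n1 fail=0; on 'a' 0 → fail=0;  out ∅∪∅=∅
  n22('ce'): parent n7 fail=0; on 'e' 0 → fail=0;  out {5}∪∅={5}
  n3('dda'): parent n2 fail=1; on 'a' 1 → fail=17;  out ∅∪∅=∅
  n8('ddc'): parent n2 fail=1; on 'c' 1 → fail=12;  out ∅∪{1}={1}
  n13('dcd'): parent n12 fail=7; on 'd' 7→0 → fail=1;  out ∅∪∅=∅
  n18('dae'): parent n17 fail=0; on 'e' 0 → fail=0;  out ∅∪∅=∅
  n4('ddae'): parent n3 fail=17; on 'e' 17 → fail=18;  out ∅∪∅=∅
  n9('ddce'): parent n8 fail=12; on 'e' 12→7 → fail=22;  out ∅∪{5}={5}
  n14('dcde'): parent n13 fail=1; on 'e' 1→0 → fail=0;  out ∅∪∅=∅
  n19('daeb'): parent n18 fail=0; on 'b' 0 → fail=0;  out ∅∪∅=∅
  n5('ddaeb'): parent n4 fail=18; on 'b' 18 → fail=19;  out ∅∪∅=∅
  n10('ddcee'): parent n9 fail=22; on 'e' 22→0 → fail=0;  out ∅∪∅=∅
  n15('dcdec'): parent n14 fail=0; on 'c' 0 → fail=7;  out ∅∪{1}={1}
  n20('daebe'): parent n19 fail=0; on 'e' 0 → fail=0;  out ∅∪∅=∅
  n6('ddaebd'): parent n5 fail=19; on 'd' 19→0 → fail=1;  out {0}∪∅={0}
  n11('ddceee'): parent n10 fail=0; on 'e' 0 → fail=0;  out {2}∪∅={2}
  n16('dcdece'): parent n15 fail=7; on 'e' 7 → fail=22;  out {3}∪{5}={3,5}
  n21('daebea'): parent n20 fail=0; on 'a' 0 → fail=0;  out {4}∪∅={4}

Text stream:
i=0 'd': node 0→1
i=1 'e': node 1→0 ·f
i=2 'b': node 0→0
i=3 'd': node 0→1
i=4 'c': node 1→12  emit P1@[4:4]
i=5 'a': node 12→0 ·f
i=6 'e': node 0→0
i=7 'c': node 0→7  emit P1@[7:7]
i=8 'd': node 7→1 ·f
i=9 'a': node 1→17
i=10 'e': node 17→18
i=11 'b': node 18→19
i=12 'e': node 19→20
i=13 'a': node 20→21  emit P4@[8:13]
i=14 'c': node 21→7 ·f  emit P1@[14:14]
i=15 'e': node 7→22  emit P5@[14:15]
i=16 'b': node 22→0 ·f
i=17 'e': node 0→0
i=18 'd': node 0→1
i=19 'a': node 1→17
i=20 'e': node 17→18
i=21 'b': node 18→19
i=22 'e': node 19→20
i=23 'a': node 20→21  emit P4@[18:23]
i=24 'd': node 21→1 ·f

All matches (sorted): [[4,1],[7,1],[13,4],[14,1],[15,5],[23,4]]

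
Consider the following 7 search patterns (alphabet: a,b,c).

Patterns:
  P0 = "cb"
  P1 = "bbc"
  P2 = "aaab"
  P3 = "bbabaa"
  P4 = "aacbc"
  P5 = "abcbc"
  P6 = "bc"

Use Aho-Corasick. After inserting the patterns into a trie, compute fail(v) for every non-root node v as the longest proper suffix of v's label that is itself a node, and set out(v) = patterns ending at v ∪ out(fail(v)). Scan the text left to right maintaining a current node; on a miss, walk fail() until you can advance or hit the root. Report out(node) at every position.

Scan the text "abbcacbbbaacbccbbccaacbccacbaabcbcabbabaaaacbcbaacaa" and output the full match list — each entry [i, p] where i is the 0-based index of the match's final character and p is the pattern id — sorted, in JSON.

Construct AC machine:
Trie nodes:
  n0 'ε': a→6 b→3 c→1
  n1 'c': b→2
  n2 'cb': ·  ←P0
  n3 'b': b→4 c→21
  n4 'bb': a→10 c→5
  n5 'bbc': ·  ←P1
  n6 'a': a→7 b→17
  n7 'aa': a→8 c→14
  n8 'aaa': b→9
  n9 'aaab': ·  ←P2
  n10 'bba': b→11
  n11 'bbab': a→12
  n12 'bbaba': a→13
  n13 'bbabaa': ·  ←P3
  n14 'aac': b→15
  n15 'aacb': c→16
  n16 'aacbc': ·  ←P4
  n17 'ab': c→18
  n18 'abc': b→19
  n19 'abcb': c→20
  n20 'abcbc': ·  ←P5
  n21 'bc': ·  ←P6

Failure links (BFS by depth):
  fail(1) 'c': from fail(0)=0 chase 'c': 0 ⇒ 0;  out=∅∪out(0)=∅
  fail(3) 'b': from fail(0)=0 chase 'b': 0 ⇒ 0;  out=∅∪out(0)=∅
  fail(6) 'a': from fail(0)=0 chase 'a': 0 ⇒ 0;  out=∅∪out(0)=∅
  fail(2) 'cb': from fail(1)=0 chase 'b': 0 ⇒ 3;  out={0}∪out(3)={0}
  fail(4) 'bb': from fail(3)=0 chase 'b': 0 ⇒ 3;  out=∅∪out(3)=∅
  fail(7) 'aa': from fail(6)=0 chase 'a': 0 ⇒ 6;  out=∅∪out(6)=∅
  fail(17) 'ab': from fail(6)=0 chase 'b': 0 ⇒ 3;  out=∅∪out(3)=∅
  fail(21) 'bc': from fail(3)=0 chase 'c': 0 ⇒ 1;  out={6}∪out(1)={6}
  fail(5) 'bbc': from fail(4)=3 chase 'c': 3 ⇒ 21;  out={1}∪out(21)={1,6}
  fail(8) 'aaa': from fail(7)=6 chase 'a': 6 ⇒ 7;  out=∅∪out(7)=∅
  fail(10) 'bba': from fail(4)=3 chase 'a': 3→0 ⇒ 6;  out=∅∪out(6)=∅
  fail(14) 'aac': from fail(7)=6 chase 'c': 6→0 ⇒ 1;  out=∅∪out(1)=∅
  fail(18) 'abc': from fail(17)=3 chase 'c': 3 ⇒ 21;  out=∅∪out(21)={6}
  fail(9) 'aaab': from fail(8)=7 chase 'b': 7→6 ⇒ 17;  out={2}∪out(17)={2}
  fail(11) 'bbab': from fail(10)=6 chase 'b': 6 ⇒ 17;  out=∅∪out(17)=∅
  fail(15) 'aacb': from fail(14)=1 chase 'b': 1 ⇒ 2;  out=∅∪out(2)={0}
  fail(19) 'abcb': from fail(18)=21 chase 'b': 21→1 ⇒ 2;  out=∅∪out(2)={0}
  fail(12) 'bbaba': from fail(11)=17 chase 'a': 17→3→0 ⇒ 6;  out=∅∪out(6)=∅
  fail(16) 'aacbc': from fail(15)=2 chase 'c': 2→3 ⇒ 21;  out={4}∪out(21)={4,6}
  fail(20) 'abcbc': from fail(19)=2 chase 'c': 2→3 ⇒ 21;  out={5}∪out(21)={5,6}
  fail(13) 'bbabaa': from fail(12)=6 chase 'a': 6 ⇒ 7;  out={3}∪out(7)={3}

Text stream:
pos 0 'a': at 6
pos 1 'b': at 17
pos 2 'b': at 4 ·f
pos 3 'c': at 5  → match P1@[1:3],P6@[2:3]
pos 4 'a': at 6 ·f
pos 5 'c': at 1 ·f
pos 6 'b': at 2  → match P0@[5:6]
pos 7 'b': at 4 ·f
pos 8 'b': at 4 ·f
pos 9 'a': at 10
pos 10 'a': at 7 ·f
pos 11 'c': at 14
pos 12 'b': at 15  → match P0@[11:12]
pos 13 'c': at 16  → match P4@[9:13],P6@[12:13]
pos 14 'c': at 1 ·f
pos 15 'b': at 2  → match P0@[14:15]
pos 16 'b': at 4 ·f
pos 17 'c': at 5  → match P1@[15:17],P6@[16:17]
pos 18 'c': at 1 ·f
pos 19 'a': at 6 ·f
pos 20 'a': at 7
pos 21 'c': at 14
pos 22 'b': at 15  → match P0@[21:22]
pos 23 'c': at 16  → match P4@[19:23],P6@[22:23]
pos 24 'c': at 1 ·f
pos 25 'a': at 6 ·f
pos 26 'c': at 1 ·f
pos 27 'b': at 2  → match P0@[26:27]
pos 28 'a': at 6 ·f
pos 29 'a': at 7
pos 30 'b': at 17 ·f
pos 31 'c': at 18  → match P6@[30:31]
pos 32 'b': at 19  → match P0@[31:32]
pos 33 'c': at 20  → match P5@[29:33],P6@[32:33]
pos 34 'a': at 6 ·f
pos 35 'b': at 17
pos 36 'b': at 4 ·f
pos 37 'a': at 10
pos 38 'b': at 11
pos 39 'a': at 12
pos 40 'a': at 13  → match P3@[35:40]
pos 41 'a': at 8 ·f
pos 42 'a': at 8 ·f
pos 43 'c': at 14 ·f
pos 44 'b': at 15  → match P0@[43:44]
pos 45 'c': at 16  → match P4@[41:45],P6@[44:45]
pos 46 'b': at 2 ·f  → match P0@[45:46]
pos 47 'a': at 6 ·f
pos 48 'a': at 7
pos 49 'c': at 14
pos 50 'a': at 6 ·f
pos 51 'a': at 7

Matches: [[3,1],[3,6],[6,0],[12,0],[13,4],[13,6],[15,0],[17,1],[17,6],[22,0],[23,4],[23,6],[27,0],[31,6],[32,0],[33,5],[33,6],[40,3],[44,0],[45,4],[45,6],[46,0]]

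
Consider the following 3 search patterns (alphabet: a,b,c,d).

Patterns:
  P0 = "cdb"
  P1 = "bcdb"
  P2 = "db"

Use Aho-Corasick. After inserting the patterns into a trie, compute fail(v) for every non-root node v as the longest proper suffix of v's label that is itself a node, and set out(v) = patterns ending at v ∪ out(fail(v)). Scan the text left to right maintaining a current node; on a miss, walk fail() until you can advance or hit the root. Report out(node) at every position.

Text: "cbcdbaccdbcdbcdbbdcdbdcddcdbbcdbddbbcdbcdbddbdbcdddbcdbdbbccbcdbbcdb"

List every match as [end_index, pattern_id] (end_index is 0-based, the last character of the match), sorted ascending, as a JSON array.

Construct AC machine:
Trie (insert patterns):
  0='ε' goto b→4 c→1 d→8
  1='c' goto d→2
  2='cd' goto b→3
  3='cdb' goto ·  [P0 ends]
  4='b' goto c→5
  5='bc' goto d→6
  6='bcd' goto b→7
  7='bcdb' goto ·  [P1 ends]
  8='d' goto b→9
  9='db' goto ·  [P2 ends]

BFS fail/out derivation:
  n1('c'): parent n0 fail=0; on 'c' 0 → fail=0;  out ∅∪∅=∅
  n4('b'): parent n0 fail=0; on 'b' 0 → fail=0;  out ∅∪∅=∅
  n8('d'): parent n0 fail=0; on 'd' 0 → fail=0;  out ∅∪∅=∅
  n2('cd'): parent n1 fail=0; on 'd' 0 → fail=8;  out ∅∪∅=∅
  n5('bc'): parent n4 fail=0; on 'c' 0 → fail=1;  out ∅∪∅=∅
  n9('db'): parent n8 fail=0; on 'b' 0 → fail=4;  out {2}∪∅={2}
  n3('cdb'): parent n2 fail=8; on 'b' 8 → fail=9;  out {0}∪{2}={0,2}
  n6('bcd'): parent n5 fail=1; on 'd' 1 → fail=2;  out ∅∪∅=∅
  n7('bcdb'): parent n6 fail=2; on 'b' 2 → fail=3;  out {1}∪{0,2}={0,1,2}

Run:
pos 0 'c': at 1
pos 1 'b': at 4 (fail-walked)
pos 2 'c': at 5
pos 3 'd': at 6
pos 4 'b': at 7  → match P0@[2:4],P1@[1:4],P2@[3:4]
pos 5 'a': at 0 (fail-walked)
pos 6 'c': at 1
pos 7 'c': at 1 (fail-walked)
pos 8 'd': at 2
pos 9 'b': at 3  → match P0@[7:9],P2@[8:9]
pos 10 'c': at 5 (fail-walked)
pos 11 'd': at 6
pos 12 'b': at 7  → match P0@[10:12],P1@[9:12],P2@[11:12]
pos 13 'c': at 5 (fail-walked)
pos 14 'd': at 6
pos 15 'b': at 7  → match P0@[13:15],P1@[12:15],P2@[14:15]
pos 16 'b': at 4 (fail-walked)
pos 17 'd': at 8 (fail-walked)
pos 18 'c': at 1 (fail-walked)
pos 19 'd': at 2
pos 20 'b': at 3  → match P0@[18:20],P2@[19:20]
pos 21 'd': at 8 (fail-walked)
pos 22 'c': at 1 (fail-walked)
pos 23 'd': at 2
pos 24 'd': at 8 (fail-walked)
pos 25 'c': at 1 (fail-walked)
pos 26 'd': at 2
pos 27 'b': at 3  → match P0@[25:27],P2@[26:27]
pos 28 'b': at 4 (fail-walked)
pos 29 'c': at 5
pos 30 'd': at 6
pos 31 'b': at 7  → match P0@[29:31],P1@[28:31],P2@[30:31]
pos 32 'd': at 8 (fail-walked)
pos 33 'd': at 8 (fail-walked)
pos 34 'b': at 9  → match P2@[33:34]
pos 35 'b': at 4 (fail-walked)
pos 36 'c': at 5
pos 37 'd': at 6
pos 38 'b': at 7  → match P0@[36:38],P1@[35:38],P2@[37:38]
pos 39 'c': at 5 (fail-walked)
pos 40 'd': at 6
pos 41 'b': at 7  → match P0@[39:41],P1@[38:41],P2@[40:41]
pos 42 'd': at 8 (fail-walked)
pos 43 'd': at 8 (fail-walked)
pos 44 'b': at 9  → match P2@[43:44]
pos 45 'd': at 8 (fail-walked)
pos 46 'b': at 9  → match P2@[45:46]
pos 47 'c': at 5 (fail-walked)
pos 48 'd': at 6
pos 49 'd': at 8 (fail-walked)
pos 50 'd': at 8 (fail-walked)
pos 51 'b': at 9  → match P2@[50:51]
pos 52 'c': at 5 (fail-walked)
pos 53 'd': at 6
pos 54 'b': at 7  → match P0@[52:54],P1@[51:54],P2@[53:54]
pos 55 'd': at 8 (fail-walked)
pos 56 'b': at 9  → match P2@[55:56]
pos 57 'b': at 4 (fail-walked)
pos 58 'c': at 5
pos 59 'c': at 1 (fail-walked)
pos 60 'b': at 4 (fail-walked)
pos 61 'c': at 5
pos 62 'd': at 6
pos 63 'b': at 7  → match P0@[61:63],P1@[60:63],P2@[62:63]
pos 64 'b': at 4 (fail-walked)
pos 65 'c': at 5
pos 66 'd': at 6
pos 67 'b': at 7  → match P0@[65:67],P1@[64:67],P2@[66:67]

Result: [[4,0],[4,1],[4,2],[9,0],[9,2],[12,0],[12,1],[12,2],[15,0],[15,1],[15,2],[20,0],[20,2],[27,0],[27,2],[31,0],[31,1],[31,2],[34,2],[38,0],[38,1],[38,2],[41,0],[41,1],[41,2],[44,2],[46,2],[51,2],[54,0],[54,1],[54,2],[56,2],[63,0],[63,1],[63,2],[67,0],[67,1],[67,2]]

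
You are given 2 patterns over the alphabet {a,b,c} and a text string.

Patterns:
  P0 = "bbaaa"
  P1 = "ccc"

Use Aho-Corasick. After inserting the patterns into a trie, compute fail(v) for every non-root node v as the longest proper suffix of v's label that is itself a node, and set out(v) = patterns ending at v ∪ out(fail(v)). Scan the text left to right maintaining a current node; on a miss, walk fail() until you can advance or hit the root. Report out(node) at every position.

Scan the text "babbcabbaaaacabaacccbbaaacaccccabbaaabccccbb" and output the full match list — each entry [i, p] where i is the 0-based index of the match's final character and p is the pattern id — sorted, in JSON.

Build:
Trie nodes:
  n0 'ε': b→1 c→6
  n1 'b': b→2
  n2 'bb': a→3
  n3 'bba': a→4
  n4 'bbaa': a→5
  n5 'bbaaa': ·  ←P0
  n6 'c': c→7
  n7 'cc': c→8
  n8 'ccc': ·  ←P1

Failure links (BFS by depth):
  fail(1) 'b': from fail(0)=0 chase 'b': 0 ⇒ 0;  out=∅∪out(0)=∅
  fail(6) 'c': from fail(0)=0 chase 'c': 0 ⇒ 0;  out=∅∪out(0)=∅
  fail(2) 'bb': from fail(1)=0 chase 'b': 0 ⇒ 1;  out=∅∪out(1)=∅
  fail(7) 'cc': from fail(6)=0 chase 'c': 0 ⇒ 6;  out=∅∪out(6)=∅
  fail(3) 'bba': from fail(2)=1 chase 'a': 1→0 ⇒ 0;  out=∅∪out(0)=∅
  fail(8) 'ccc': from fail(7)=6 chase 'c': 6 ⇒ 7;  out={1}∪out(7)={1}
  fail(4) 'bbaa': from fail(3)=0 chase 'a': 0 ⇒ 0;  out=∅∪out(0)=∅
  fail(5) 'bbaaa': from fail(4)=0 chase 'a': 0 ⇒ 0;  out={0}∪out(0)={0}

Text stream:
i=0 'b': node 0→1
i=1 'a': node 1→0 (via fail)
i=2 'b': node 0→1
i=3 'b': node 1→2
i=4 'c': node 2→6 (via fail)
i=5 'a': node 6→0 (via fail)
i=6 'b': node 0→1
i=7 'b': node 1→2
i=8 'a': node 2→3
i=9 'a': node 3→4
i=10 'a': node 4→5  ** P0@[6:10]
i=11 'a': node 5→0 (via fail)
i=12 'c': node 0→6
i=13 'a': node 6→0 (via fail)
i=14 'b': node 0→1
i=15 'a': node 1→0 (via fail)
i=16 'a': node 0→0
i=17 'c': node 0→6
i=18 'c': node 6→7
i=19 'c': node 7→8  ** P1@[17:19]
i=20 'b': node 8→1 (via fail)
i=21 'b': node 1→2
i=22 'a': node 2→3
i=23 'a': node 3→4
i=24 'a': node 4→5  ** P0@[20:24]
i=25 'c': node 5→6 (via fail)
i=26 'a': node 6→0 (via fail)
i=27 'c': node 0→6
i=28 'c': node 6→7
i=29 'c': node 7→8  ** P1@[27:29]
i=30 'c': node 8→8 (via fail)  ** P1@[28:30]
i=31 'a': node 8→0 (via fail)
i=32 'b': node 0→1
i=33 'b': node 1→2
i=34 'a': node 2→3
i=35 'a': node 3→4
i=36 'a': node 4→5  ** P0@[32:36]
i=37 'b': node 5→1 (via fail)
i=38 'c': node 1→6 (via fail)
i=39 'c': node 6→7
i=40 'c': node 7→8  ** P1@[38:40]
i=41 'c': node 8→8 (via fail)  ** P1@[39:41]
i=42 'b': node 8→1 (via fail)
i=43 'b': node 1→2

Result: [[10,0],[19,1],[24,0],[29,1],[30,1],[36,0],[40,1],[41,1]]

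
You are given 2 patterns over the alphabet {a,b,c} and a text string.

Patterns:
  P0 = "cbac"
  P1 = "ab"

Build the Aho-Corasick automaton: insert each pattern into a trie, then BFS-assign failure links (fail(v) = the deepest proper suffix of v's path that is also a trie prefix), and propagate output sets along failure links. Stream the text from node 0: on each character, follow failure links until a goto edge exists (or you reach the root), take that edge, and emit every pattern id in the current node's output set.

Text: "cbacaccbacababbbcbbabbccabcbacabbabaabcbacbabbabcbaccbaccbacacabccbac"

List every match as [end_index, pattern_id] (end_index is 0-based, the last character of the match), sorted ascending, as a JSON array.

Construct AC machine:
Trie (insert patterns):
  0='ε' goto a→5 c→1
  1='c' goto b→2
  2='cb' goto a→3
  3='cba' goto c→4
  4='cbac' goto ·  ←P0
  5='a' goto b→6
  6='ab' goto ·  ←P1

BFS fail/out derivation:
  n1('c'): parent n0 fail=0; on 'c' 0 → fail=0;  out ∅∪∅=∅
  n5('a'): parent n0 fail=0; on 'a' 0 → fail=0;  out ∅∪∅=∅
  n2('cb'): parent n1 fail=0; on 'b' 0 → fail=0;  out ∅∪∅=∅
  n6('ab'): parent n5 fail=0; on 'b' 0 → fail=0;  out {1}∪∅={1}
  n3('cba'): parent n2 fail=0; on 'a' 0 → fail=5;  out ∅∪∅=∅
  n4('cbac'): parent n3 fail=5; on 'c' 5→0 → fail=1;  out {0}∪∅={0}

Text stream:
[0] read 'c'  n0⇒n1
[1] read 'b'  n1⇒n2
[2] read 'a'  n2⇒n3
[3] read 'c'  n3⇒n4  → match P0@[0:3]
[4] read 'a'  n4⇒n5 (fail-walked)
[5] read 'c'  n5⇒n1 (fail-walked)
[6] read 'c'  n1⇒n1 (fail-walked)
[7] read 'b'  n1⇒n2
[8] read 'a'  n2⇒n3
[9] read 'c'  n3⇒n4  → match P0@[6:9]
[10] read 'a'  n4⇒n5 (fail-walked)
[11] read 'b'  n5⇒n6  → match P1@[10:11]
[12] read 'a'  n6⇒n5 (fail-walked)
[13] read 'b'  n5⇒n6  → match P1@[12:13]
[14] read 'b'  n6⇒n0 (fail-walked)
[15] read 'b'  n0⇒n0
[16] read 'c'  n0⇒n1
[17] read 'b'  n1⇒n2
[18] read 'b'  n2⇒n0 (fail-walked)
[19] read 'a'  n0⇒n5
[20] read 'b'  n5⇒n6  → match P1@[19:20]
[21] read 'b'  n6⇒n0 (fail-walked)
[22] read 'c'  n0⇒n1
[23] read 'c'  n1⇒n1 (fail-walked)
[24] read 'a'  n1⇒n5 (fail-walked)
[25] read 'b'  n5⇒n6  → match P1@[24:25]
[26] read 'c'  n6⇒n1 (fail-walked)
[27] read 'b'  n1⇒n2
[28] read 'a'  n2⇒n3
[29] read 'c'  n3⇒n4  → match P0@[26:29]
[30] read 'a'  n4⇒n5 (fail-walked)
[31] read 'b'  n5⇒n6  → match P1@[30:31]
[32] read 'b'  n6⇒n0 (fail-walked)
[33] read 'a'  n0⇒n5
[34] read 'b'  n5⇒n6  → match P1@[33:34]
[35] read 'a'  n6⇒n5 (fail-walked)
[36] read 'a'  n5⇒n5 (fail-walked)
[37] read 'b'  n5⇒n6  → match P1@[36:37]
[38] read 'c'  n6⇒n1 (fail-walked)
[39] read 'b'  n1⇒n2
[40] read 'a'  n2⇒n3
[41] read 'c'  n3⇒n4  → match P0@[38:41]
[42] read 'b'  n4⇒n2 (fail-walked)
[43] read 'a'  n2⇒n3
[44] read 'b'  n3⇒n6 (fail-walked)  → match P1@[43:44]
[45] read 'b'  n6⇒n0 (fail-walked)
[46] read 'a'  n0⇒n5
[47] read 'b'  n5⇒n6  → match P1@[46:47]
[48] read 'c'  n6⇒n1 (fail-walked)
[49] read 'b'  n1⇒n2
[50] read 'a'  n2⇒n3
[51] read 'c'  n3⇒n4  → match P0@[48:51]
[52] read 'c'  n4⇒n1 (fail-walked)
[53] read 'b'  n1⇒n2
[54] read 'a'  n2⇒n3
[55] read 'c'  n3⇒n4  → match P0@[52:55]
[56] read 'c'  n4⇒n1 (fail-walked)
[57] read 'b'  n1⇒n2
[58] read 'a'  n2⇒n3
[59] read 'c'  n3⇒n4  → match P0@[56:59]
[60] read 'a'  n4⇒n5 (fail-walked)
[61] read 'c'  n5⇒n1 (fail-walked)
[62] read 'a'  n1⇒n5 (fail-walked)
[63] read 'b'  n5⇒n6  → match P1@[62:63]
[64] read 'c'  n6⇒n1 (fail-walked)
[65] read 'c'  n1⇒n1 (fail-walked)
[66] read 'b'  n1⇒n2
[67] read 'a'  n2⇒n3
[68] read 'c'  n3⇒n4  → match P0@[65:68]

All matches (sorted): [[3,0],[9,0],[11,1],[13,1],[20,1],[25,1],[29,0],[31,1],[34,1],[37,1],[41,0],[44,1],[47,1],[51,0],[55,0],[59,0],[63,1],[68,0]]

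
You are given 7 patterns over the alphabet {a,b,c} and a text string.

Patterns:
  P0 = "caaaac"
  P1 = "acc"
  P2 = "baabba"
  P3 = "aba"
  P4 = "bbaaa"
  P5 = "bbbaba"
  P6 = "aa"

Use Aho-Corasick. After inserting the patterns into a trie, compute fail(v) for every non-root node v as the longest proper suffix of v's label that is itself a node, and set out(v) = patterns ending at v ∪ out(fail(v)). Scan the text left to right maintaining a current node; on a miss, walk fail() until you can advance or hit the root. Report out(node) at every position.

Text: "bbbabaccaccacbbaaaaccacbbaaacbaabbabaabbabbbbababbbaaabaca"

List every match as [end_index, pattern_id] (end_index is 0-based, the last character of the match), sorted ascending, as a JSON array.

Build:
Trie (insert patterns):
  n0 'ε': a→7 b→10 c→1
  n1 'c': a→2
  n2 'ca': a→3
  n3 'caa': a→4
  n4 'caaa': a→5
  n5 'caaaa': c→6
  n6 'caaaac': ·  [P0 ends]
  n7 'a': a→26 b→16 c→8
  n8 'ac': c→9
  n9 'acc': ·  [P1 ends]
  n10 'b': a→11 b→18
  n11 'ba': a→12
  n12 'baa': b→13
  n13 'baab': b→14
  n14 'baabb': a→15
  n15 'baabba': ·  [P2 ends]
  n16 'ab': a→17
  n17 'aba': ·  [P3 ends]
  n18 'bb': a→19 b→22
  n19 'bba': a→20
  n20 'bbaa': a→21
  n21 'bbaaa': ·  [P4 ends]
  n22 'bbb': a→23
  n23 'bbba': b→24
  n24 'bbbab': a→25
  n25 'bbbaba': ·  [P5 ends]
  n26 'aa': ·  [P6 ends]

BFS fail/out derivation:
  fail(1) 'c': from fail(0)=0 chase 'c': 0 ⇒ 0;  out=∅∪out(0)=∅
  fail(7) 'a': from fail(0)=0 chase 'a': 0 ⇒ 0;  out=∅∪out(0)=∅
  fail(10) 'b': from fail(0)=0 chase 'b': 0 ⇒ 0;  out=∅∪out(0)=∅
  fail(2) 'ca': from fail(1)=0 chase 'a': 0 ⇒ 7;  out=∅∪out(7)=∅
  fail(8) 'ac': from fail(7)=0 chase 'c': 0 ⇒ 1;  out=∅∪out(1)=∅
  fail(11) 'ba': from fail(10)=0 chase 'a': 0 ⇒ 7;  out=∅∪out(7)=∅
  fail(16) 'ab': from fail(7)=0 chase 'b': 0 ⇒ 10;  out=∅∪out(10)=∅
  fail(18) 'bb': from fail(10)=0 chase 'b': 0 ⇒ 10;  out=∅∪out(10)=∅
  fail(26) 'aa': from fail(7)=0 chase 'a': 0 ⇒ 7;  out={6}∪out(7)={6}
  fail(3) 'caa': from fail(2)=7 chase 'a': 7 ⇒ 26;  out=∅∪out(26)={6}
  fail(9) 'acc': from fail(8)=1 chase 'c': 1→0 ⇒ 1;  out={1}∪out(1)={1}
  fail(12) 'baa': from fail(11)=7 chase 'a': 7 ⇒ 26;  out=∅∪out(26)={6}
  fail(17) 'aba': from fail(16)=10 chase 'a': 10 ⇒ 11;  out={3}∪out(11)={3}
  fail(19) 'bba': from fail(18)=10 chase 'a': 10 ⇒ 11;  out=∅∪out(11)=∅
  fail(22) 'bbb': from fail(18)=10 chase 'b': 10 ⇒ 18;  out=∅∪out(18)=∅
  fail(4) 'caaa': from fail(3)=26 chase 'a': 26→7 ⇒ 26;  out=∅∪out(26)={6}
  fail(13) 'baab': from fail(12)=26 chase 'b': 26→7 ⇒ 16;  out=∅∪out(16)=∅
  fail(20) 'bbaa': from fail(19)=11 chase 'a': 11 ⇒ 12;  out=∅∪out(12)={6}
  fail(23) 'bbba': from fail(22)=18 chase 'a': 18 ⇒ 19;  out=∅∪out(19)=∅
  fail(5) 'caaaa': from fail(4)=26 chase 'a': 26→7 ⇒ 26;  out=∅∪out(26)={6}
  fail(14) 'baabb': from fail(13)=16 chase 'b': 16→10 ⇒ 18;  out=∅∪out(18)=∅
  fail(21) 'bbaaa': from fail(20)=12 chase 'a': 12→26→7 ⇒ 26;  out={4}∪out(26)={4,6}
  fail(24) 'bbbab': from fail(23)=19 chase 'b': 19→11→7 ⇒ 16;  out=∅∪out(16)=∅
  fail(6) 'caaaac': from fail(5)=26 chase 'c': 26→7 ⇒ 8;  out={0}∪out(8)={0}
  fail(15) 'baabba': from fail(14)=18 chase 'a': 18 ⇒ 19;  out={2}∪out(19)={2}
  fail(25) 'bbbaba': from fail(24)=16 chase 'a': 16 ⇒ 17;  out={5}∪out(17)={3,5}

Scan:
pos 0 'b': at 10
pos 1 'b': at 18
pos 2 'b': at 22
pos 3 'a': at 23
pos 4 'b': at 24
pos 5 'a': at 25  ** P3@[3:5],P5@[0:5]
pos 6 'c': at 8 (fail-walked)
pos 7 'c': at 9  ** P1@[5:7]
pos 8 'a': at 2 (fail-walked)
pos 9 'c': at 8 (fail-walked)
pos 10 'c': at 9  ** P1@[8:10]
pos 11 'a': at 2 (fail-walked)
pos 12 'c': at 8 (fail-walked)
pos 13 'b': at 10 (fail-walked)
pos 14 'b': at 18
pos 15 'a': at 19
pos 16 'a': at 20  ** P6@[15:16]
pos 17 'a': at 21  ** P4@[13:17],P6@[16:17]
pos 18 'a': at 26 (fail-walked)  ** P6@[17:18]
pos 19 'c': at 8 (fail-walked)
pos 20 'c': at 9  ** P1@[18:20]
pos 21 'a': at 2 (fail-walked)
pos 22 'c': at 8 (fail-walked)
pos 23 'b': at 10 (fail-walked)
pos 24 'b': at 18
pos 25 'a': at 19
pos 26 'a': at 20  ** P6@[25:26]
pos 27 'a': at 21  ** P4@[23:27],P6@[26:27]
pos 28 'c': at 8 (fail-walked)
pos 29 'b': at 10 (fail-walked)
pos 30 'a': at 11
pos 31 'a': at 12  ** P6@[30:31]
pos 32 'b': at 13
pos 33 'b': at 14
pos 34 'a': at 15  ** P2@[29:34]
pos 35 'b': at 16 (fail-walked)
pos 36 'a': at 17  ** P3@[34:36]
pos 37 'a': at 12 (fail-walked)  ** P6@[36:37]
pos 38 'b': at 13
pos 39 'b': at 14
pos 40 'a': at 15  ** P2@[35:40]
pos 41 'b': at 16 (fail-walked)
pos 42 'b': at 18 (fail-walked)
pos 43 'b': at 22
pos 44 'b': at 22 (fail-walked)
pos 45 'a': at 23
pos 46 'b': at 24
pos 47 'a': at 25  ** P3@[45:47],P5@[42:47]
pos 48 'b': at 16 (fail-walked)
pos 49 'b': at 18 (fail-walked)
pos 50 'b': at 22
pos 51 'a': at 23
pos 52 'a': at 20 (fail-walked)  ** P6@[51:52]
pos 53 'a': at 21  ** P4@[49:53],P6@[52:53]
pos 54 'b': at 16 (fail-walked)
pos 55 'a': at 17  ** P3@[53:55]
pos 56 'c': at 8 (fail-walked)
pos 57 'a': at 2 (fail-walked)

Result: [[5,3],[5,5],[7,1],[10,1],[16,6],[17,4],[17,6],[18,6],[20,1],[26,6],[27,4],[27,6],[31,6],[34,2],[36,3],[37,6],[40,2],[47,3],[47,5],[52,6],[53,4],[53,6],[55,3]]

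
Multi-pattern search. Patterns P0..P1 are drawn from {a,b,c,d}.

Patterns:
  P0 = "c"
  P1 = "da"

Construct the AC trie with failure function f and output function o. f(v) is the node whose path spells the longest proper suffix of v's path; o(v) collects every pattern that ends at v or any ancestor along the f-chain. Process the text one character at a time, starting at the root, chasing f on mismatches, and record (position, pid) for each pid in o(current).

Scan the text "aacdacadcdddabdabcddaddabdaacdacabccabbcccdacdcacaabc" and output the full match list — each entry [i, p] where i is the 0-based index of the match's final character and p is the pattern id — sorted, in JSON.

Build:
Trie nodes:
  n0 'ε': c→1 d→2
  n1 'c': ·  [P0 ends]
  n2 'd': a→3
  n3 'da': ·  [P1 ends]

BFS fail/out derivation:
  fail(1) 'c': from fail(0)=0 chase 'c': 0 ⇒ 0;  out={0}∪out(0)={0}
  fail(2) 'd': from fail(0)=0 chase 'd': 0 ⇒ 0;  out=∅∪out(0)=∅
  fail(3) 'da': from fail(2)=0 chase 'a': 0 ⇒ 0;  out={1}∪out(0)={1}

Run:
[0] read 'a'  n0⇒n0
[1] read 'a'  n0⇒n0
[2] read 'c'  n0⇒n1  emit P0@[2:2]
[3] read 'd'  n1⇒n2 (fail-walked)
[4] read 'a'  n2⇒n3  emit P1@[3:4]
[5] read 'c'  n3⇒n1 (fail-walked)  emit P0@[5:5]
[6] read 'a'  n1⇒n0 (fail-walked)
[7] read 'd'  n0⇒n2
[8] read 'c'  n2⇒n1 (fail-walked)  emit P0@[8:8]
[9] read 'd'  n1⇒n2 (fail-walked)
[10] read 'd'  n2⇒n2 (fail-walked)
[11] read 'd'  n2⇒n2 (fail-walked)
[12] read 'a'  n2⇒n3  emit P1@[11:12]
[13] read 'b'  n3⇒n0 (fail-walked)
[14] read 'd'  n0⇒n2
[15] read 'a'  n2⇒n3  emit P1@[14:15]
[16] read 'b'  n3⇒n0 (fail-walked)
[17] read 'c'  n0⇒n1  emit P0@[17:17]
[18] read 'd'  n1⇒n2 (fail-walked)
[19] read 'd'  n2⇒n2 (fail-walked)
[20] read 'a'  n2⇒n3  emit P1@[19:20]
[21] read 'd'  n3⇒n2 (fail-walked)
[22] read 'd'  n2⇒n2 (fail-walked)
[23] read 'a'  n2⇒n3  emit P1@[22:23]
[24] read 'b'  n3⇒n0 (fail-walked)
[25] read 'd'  n0⇒n2
[26] read 'a'  n2⇒n3  emit P1@[25:26]
[27] read 'a'  n3⇒n0 (fail-walked)
[28] read 'c'  n0⇒n1  emit P0@[28:28]
[29] read 'd'  n1⇒n2 (fail-walked)
[30] read 'a'  n2⇒n3  emit P1@[29:30]
[31] read 'c'  n3⇒n1 (fail-walked)  emit P0@[31:31]
[32] read 'a'  n1⇒n0 (fail-walked)
[33] read 'b'  n0⇒n0
[34] read 'c'  n0⇒n1  emit P0@[34:34]
[35] read 'c'  n1⇒n1 (fail-walked)  emit P0@[35:35]
[36] read 'a'  n1⇒n0 (fail-walked)
[37] read 'b'  n0⇒n0
[38] read 'b'  n0⇒n0
[39] read 'c'  n0⇒n1  emit P0@[39:39]
[40] read 'c'  n1⇒n1 (fail-walked)  emit P0@[40:40]
[41] read 'c'  n1⇒n1 (fail-walked)  emit P0@[41:41]
[42] read 'd'  n1⇒n2 (fail-walked)
[43] read 'a'  n2⇒n3  emit P1@[42:43]
[44] read 'c'  n3⇒n1 (fail-walked)  emit P0@[44:44]
[45] read 'd'  n1⇒n2 (fail-walked)
[46] read 'c'  n2⇒n1 (fail-walked)  emit P0@[46:46]
[47] read 'a'  n1⇒n0 (fail-walked)
[48] read 'c'  n0⇒n1  emit P0@[48:48]
[49] read 'a'  n1⇒n0 (fail-walked)
[50] read 'a'  n0⇒n0
[51] read 'b'  n0⇒n0
[52] read 'c'  n0⇒n1  emit P0@[52:52]

All matches (sorted): [[2,0],[4,1],[5,0],[8,0],[12,1],[15,1],[17,0],[20,1],[23,1],[26,1],[28,0],[30,1],[31,0],[34,0],[35,0],[39,0],[40,0],[41,0],[43,1],[44,0],[46,0],[48,0],[52,0]]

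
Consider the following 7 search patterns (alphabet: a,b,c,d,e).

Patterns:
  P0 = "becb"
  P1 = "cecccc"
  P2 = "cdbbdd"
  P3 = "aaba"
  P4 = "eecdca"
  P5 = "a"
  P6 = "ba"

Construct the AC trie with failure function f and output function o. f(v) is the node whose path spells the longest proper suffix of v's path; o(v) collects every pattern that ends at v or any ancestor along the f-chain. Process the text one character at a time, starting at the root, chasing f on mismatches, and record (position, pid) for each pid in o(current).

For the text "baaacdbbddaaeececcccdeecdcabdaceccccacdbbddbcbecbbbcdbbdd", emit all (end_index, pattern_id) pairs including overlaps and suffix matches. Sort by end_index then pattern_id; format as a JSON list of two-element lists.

Build automaton:
Trie (insert patterns):
  0='ε' goto a→16 b→1 c→5 e→20
  1='b' goto a→26 e→2
  2='be' goto c→3
  3='bec' goto b→4
  4='becb' goto ·  [P0 ends]
  5='c' goto d→11 e→6
  6='ce' goto c→7
  7='cec' goto c→8
  8='cecc' goto c→9
  9='ceccc' goto c→10
  10='cecccc' goto ·  [P1 ends]
  11='cd' goto b→12
  12='cdb' goto b→13
  13='cdbb' goto d→14
  14='cdbbd' goto d→15
  15='cdbbdd' goto ·  [P2 ends]
  16='a' goto a→17  [P5 ends]
  17='aa' goto b→18
  18='aab' goto a→19
  19='aaba' goto ·  [P3 ends]
  20='e' goto e→21
  21='ee' goto c→22
  22='eec' goto d→23
  23='eecd' goto c→24
  24='eecdc' goto a→25
  25='eecdca' goto ·  [P4 ends]
  26='ba' goto ·  [P6 ends]

BFS fail/out derivation:
  n1('b'): parent n0 fail=0; on 'b' 0 → fail=0;  out ∅∪∅=∅
  n5('c'): parent n0 fail=0; on 'c' 0 → fail=0;  out ∅∪∅=∅
  n16('a'): parent n0 fail=0; on 'a' 0 → fail=0;  out {5}∪∅={5}
  n20('e'): parent n0 fail=0; on 'e' 0 → fail=0;  out ∅∪∅=∅
  n2('be'): parent n1 fail=0; on 'e' 0 → fail=20;  out ∅∪∅=∅
  n6('ce'): parent n5 fail=0; on 'e' 0 → fail=20;  out ∅∪∅=∅
  n11('cd'): parent n5 fail=0; on 'd' 0 → fail=0;  out ∅∪∅=∅
  n17('aa'): parent n16 fail=0; on 'a' 0 → fail=16;  out ∅∪{5}={5}
  n21('ee'): parent n20 fail=0; on 'e' 0 → fail=20;  out ∅∪∅=∅
  n26('ba'): parent n1 fail=0; on 'a' 0 → fail=16;  out {6}∪{5}={5,6}
  n3('bec'): parent n2 fail=20; on 'c' 20→0 → fail=5;  out ∅∪∅=∅
  n7('cec'): parent n6 fail=20; on 'c' 20→0 → fail=5;  out ∅∪∅=∅
  n12('cdb'): parent n11 fail=0; on 'b' 0 → fail=1;  out ∅∪∅=∅
  n18('aab'): parent n17 fail=16; on 'b' 16→0 → fail=1;  out ∅∪∅=∅
  n22('eec'): parent n21 fail=20; on 'c' 20→0 → fail=5;  out ∅∪∅=∅
  n4('becb'): parent n3 fail=5; on 'b' 5→0 → fail=1;  out {0}∪∅={0}
  n8('cecc'): parent n7 fail=5; on 'c' 5→0 → fail=5;  out ∅∪∅=∅
  n13('cdbb'): parent n12 fail=1; on 'b' 1→0 → fail=1;  out ∅∪∅=∅
  n19('aaba'): parent n18 fail=1; on 'a' 1 → fail=26;  out {3}∪{5,6}={3,5,6}
  n23('eecd'): parent n22 fail=5; on 'd' 5 → fail=11;  out ∅∪∅=∅
  n9('ceccc'): parent n8 fail=5; on 'c' 5→0 → fail=5;  out ∅∪∅=∅
  n14('cdbbd'): parent n13 fail=1; on 'd' 1→0 → fail=0;  out ∅∪∅=∅
  n24('eecdc'): parent n23 fail=11; on 'c' 11→0 → fail=5;  out ∅∪∅=∅
  n10('cecccc'): parent n9 fail=5; on 'c' 5→0 → fail=5;  out {1}∪∅={1}
  n15('cdbbdd'): parent n14 fail=0; on 'd' 0 → fail=0;  out {2}∪∅={2}
  n25('eecdca'): parent n24 fail=5; on 'a' 5→0 → fail=16;  out {4}∪{5}={4,5}

Scan:
i=0 'b': node 0→1
i=1 'a': node 1→26  → match P5@[1:1],P6@[0:1]
i=2 'a': node 26→17 (via fail)  → match P5@[2:2]
i=3 'a': node 17→17 (via fail)  → match P5@[3:3]
i=4 'c': node 17→5 (via fail)
i=5 'd': node 5→11
i=6 'b': node 11→12
i=7 'b': node 12→13
i=8 'd': node 13→14
i=9 'd': node 14→15  → match P2@[4:9]
i=10 'a': node 15→16 (via fail)  → match P5@[10:10]
i=11 'a': node 16→17  → match P5@[11:11]
i=12 'e': node 17→20 (via fail)
i=13 'e': node 20→21
i=14 'c': node 21→22
i=15 'e': node 22→6 (via fail)
i=16 'c': node 6→7
i=17 'c': node 7→8
i=18 'c': node 8→9
i=19 'c': node 9→10  → match P1@[14:19]
i=20 'd': node 10→11 (via fail)
i=21 'e': node 11→20 (via fail)
i=22 'e': node 20→21
i=23 'c': node 21→22
i=24 'd': node 22→23
i=25 'c': node 23→24
i=26 'a': node 24→25  → match P4@[21:26],P5@[26:26]
i=27 'b': node 25→1 (via fail)
i=28 'd': node 1→0 (via fail)
i=29 'a': node 0→16  → match P5@[29:29]
i=30 'c': node 16→5 (via fail)
i=31 'e': node 5→6
i=32 'c': node 6→7
i=33 'c': node 7→8
i=34 'c': node 8→9
i=35 'c': node 9→10  → match P1@[30:35]
i=36 'a': node 10→16 (via fail)  → match P5@[36:36]
i=37 'c': node 16→5 (via fail)
i=38 'd': node 5→11
i=39 'b': node 11→12
i=40 'b': node 12→13
i=41 'd': node 13→14
i=42 'd': node 14→15  → match P2@[37:42]
i=43 'b': node 15→1 (via fail)
i=44 'c': node 1→5 (via fail)
i=45 'b': node 5→1 (via fail)
i=46 'e': node 1→2
i=47 'c': node 2→3
i=48 'b': node 3→4  → match P0@[45:48]
i=49 'b': node 4→1 (via fail)
i=50 'b': node 1→1 (via fail)
i=51 'c': node 1→5 (via fail)
i=52 'd': node 5→11
i=53 'b': node 11→12
i=54 'b': node 12→13
i=55 'd': node 13→14
i=56 'd': node 14→15  → match P2@[51:56]

Result: [[1,5],[1,6],[2,5],[3,5],[9,2],[10,5],[11,5],[19,1],[26,4],[26,5],[29,5],[35,1],[36,5],[42,2],[48,0],[56,2]]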